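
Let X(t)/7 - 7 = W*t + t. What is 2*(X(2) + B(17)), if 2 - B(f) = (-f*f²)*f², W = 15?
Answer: 2840264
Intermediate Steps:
X(t) = 49 + 112*t (X(t) = 49 + 7*(15*t + t) = 49 + 7*(16*t) = 49 + 112*t)
B(f) = 2 + f⁵ (B(f) = 2 - (-f*f²)*f² = 2 - (-f³)*f² = 2 - (-1)*f⁵ = 2 + f⁵)
2*(X(2) + B(17)) = 2*((49 + 112*2) + (2 + 17⁵)) = 2*((49 + 224) + (2 + 1419857)) = 2*(273 + 1419859) = 2*1420132 = 2840264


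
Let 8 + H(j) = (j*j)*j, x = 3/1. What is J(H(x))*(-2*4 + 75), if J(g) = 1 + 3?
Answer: 268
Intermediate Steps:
x = 3 (x = 3*1 = 3)
H(j) = -8 + j**3 (H(j) = -8 + (j*j)*j = -8 + j**2*j = -8 + j**3)
J(g) = 4
J(H(x))*(-2*4 + 75) = 4*(-2*4 + 75) = 4*(-8 + 75) = 4*67 = 268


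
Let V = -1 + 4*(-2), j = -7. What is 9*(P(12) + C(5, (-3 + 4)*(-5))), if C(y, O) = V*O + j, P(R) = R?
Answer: 450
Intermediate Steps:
V = -9 (V = -1 - 8 = -9)
C(y, O) = -7 - 9*O (C(y, O) = -9*O - 7 = -7 - 9*O)
9*(P(12) + C(5, (-3 + 4)*(-5))) = 9*(12 + (-7 - 9*(-3 + 4)*(-5))) = 9*(12 + (-7 - 9*(-5))) = 9*(12 + (-7 + 45)) = 9*(12 + 38) = 9*50 = 450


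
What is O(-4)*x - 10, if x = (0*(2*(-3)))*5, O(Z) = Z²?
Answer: -10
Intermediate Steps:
x = 0 (x = (0*(-6))*5 = 0*5 = 0)
O(-4)*x - 10 = (-4)²*0 - 10 = 16*0 - 10 = 0 - 10 = -10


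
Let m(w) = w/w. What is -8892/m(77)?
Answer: -8892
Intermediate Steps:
m(w) = 1
-8892/m(77) = -8892/1 = -8892*1 = -8892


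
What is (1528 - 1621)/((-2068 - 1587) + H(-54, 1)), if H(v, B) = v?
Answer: 93/3709 ≈ 0.025074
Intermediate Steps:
(1528 - 1621)/((-2068 - 1587) + H(-54, 1)) = (1528 - 1621)/((-2068 - 1587) - 54) = -93/(-3655 - 54) = -93/(-3709) = -93*(-1/3709) = 93/3709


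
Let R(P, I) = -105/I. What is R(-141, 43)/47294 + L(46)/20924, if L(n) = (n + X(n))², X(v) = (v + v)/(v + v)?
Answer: 2245059079/21275962604 ≈ 0.10552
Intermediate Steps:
X(v) = 1 (X(v) = (2*v)/((2*v)) = (2*v)*(1/(2*v)) = 1)
L(n) = (1 + n)² (L(n) = (n + 1)² = (1 + n)²)
R(-141, 43)/47294 + L(46)/20924 = -105/43/47294 + (1 + 46)²/20924 = -105*1/43*(1/47294) + 47²*(1/20924) = -105/43*1/47294 + 2209*(1/20924) = -105/2033642 + 2209/20924 = 2245059079/21275962604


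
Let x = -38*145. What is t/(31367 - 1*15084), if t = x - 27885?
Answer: -33395/16283 ≈ -2.0509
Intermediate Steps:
x = -5510
t = -33395 (t = -5510 - 27885 = -33395)
t/(31367 - 1*15084) = -33395/(31367 - 1*15084) = -33395/(31367 - 15084) = -33395/16283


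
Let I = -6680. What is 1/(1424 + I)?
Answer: -1/5256 ≈ -0.00019026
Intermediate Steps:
1/(1424 + I) = 1/(1424 - 6680) = 1/(-5256) = -1/5256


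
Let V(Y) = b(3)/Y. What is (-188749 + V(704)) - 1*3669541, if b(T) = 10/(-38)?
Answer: -51608487045/13376 ≈ -3.8583e+6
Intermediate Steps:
b(T) = -5/19 (b(T) = 10*(-1/38) = -5/19)
V(Y) = -5/(19*Y)
(-188749 + V(704)) - 1*3669541 = (-188749 - 5/19/704) - 1*3669541 = (-188749 - 5/19*1/704) - 3669541 = (-188749 - 5/13376) - 3669541 = -2524706629/13376 - 3669541 = -51608487045/13376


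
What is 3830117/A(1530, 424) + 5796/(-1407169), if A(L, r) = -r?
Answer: -5389624366277/596639656 ≈ -9033.3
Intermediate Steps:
3830117/A(1530, 424) + 5796/(-1407169) = 3830117/((-1*424)) + 5796/(-1407169) = 3830117/(-424) + 5796*(-1/1407169) = 3830117*(-1/424) - 5796/1407169 = -3830117/424 - 5796/1407169 = -5389624366277/596639656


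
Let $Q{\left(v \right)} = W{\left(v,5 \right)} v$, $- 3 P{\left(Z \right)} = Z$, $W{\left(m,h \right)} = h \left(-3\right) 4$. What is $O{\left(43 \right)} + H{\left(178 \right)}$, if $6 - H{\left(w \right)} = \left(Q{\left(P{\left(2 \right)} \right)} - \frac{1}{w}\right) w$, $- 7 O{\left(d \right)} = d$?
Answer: $- \frac{49834}{7} \approx -7119.1$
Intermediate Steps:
$W{\left(m,h \right)} = - 12 h$ ($W{\left(m,h \right)} = - 3 h 4 = - 12 h$)
$P{\left(Z \right)} = - \frac{Z}{3}$
$O{\left(d \right)} = - \frac{d}{7}$
$Q{\left(v \right)} = - 60 v$ ($Q{\left(v \right)} = \left(-12\right) 5 v = - 60 v$)
$H{\left(w \right)} = 6 - w \left(40 - \frac{1}{w}\right)$ ($H{\left(w \right)} = 6 - \left(- 60 \left(\left(- \frac{1}{3}\right) 2\right) - \frac{1}{w}\right) w = 6 - \left(\left(-60\right) \left(- \frac{2}{3}\right) - \frac{1}{w}\right) w = 6 - \left(40 - \frac{1}{w}\right) w = 6 - w \left(40 - \frac{1}{w}\right)$)
$O{\left(43 \right)} + H{\left(178 \right)} = \left(- \frac{1}{7}\right) 43 + \left(7 - 7120\right) = - \frac{43}{7} + \left(7 - 7120\right) = - \frac{43}{7} - 7113 = - \frac{49834}{7}$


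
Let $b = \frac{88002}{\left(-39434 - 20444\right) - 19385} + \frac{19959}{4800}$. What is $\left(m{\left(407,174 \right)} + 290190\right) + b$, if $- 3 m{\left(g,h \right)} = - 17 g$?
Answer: $\frac{12365001841313}{42273600} \approx 2.925 \cdot 10^{5}$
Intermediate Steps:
$m{\left(g,h \right)} = \frac{17 g}{3}$ ($m{\left(g,h \right)} = - \frac{\left(-17\right) g}{3} = \frac{17 g}{3}$)
$b = \frac{42948171}{14091200}$ ($b = \frac{88002}{-59878 - 19385} + 19959 \cdot \frac{1}{4800} = \frac{88002}{-79263} + \frac{6653}{1600} = 88002 \left(- \frac{1}{79263}\right) + \frac{6653}{1600} = - \frac{9778}{8807} + \frac{6653}{1600} = \frac{42948171}{14091200} \approx 3.0479$)
$\left(m{\left(407,174 \right)} + 290190\right) + b = \left(\frac{17}{3} \cdot 407 + 290190\right) + \frac{42948171}{14091200} = \left(\frac{6919}{3} + 290190\right) + \frac{42948171}{14091200} = \frac{877489}{3} + \frac{42948171}{14091200} = \frac{12365001841313}{42273600}$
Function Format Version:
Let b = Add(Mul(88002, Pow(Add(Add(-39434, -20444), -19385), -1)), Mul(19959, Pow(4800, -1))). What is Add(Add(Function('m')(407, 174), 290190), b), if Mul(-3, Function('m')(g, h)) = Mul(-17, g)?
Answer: Rational(12365001841313, 42273600) ≈ 2.9250e+5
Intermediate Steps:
Function('m')(g, h) = Mul(Rational(17, 3), g) (Function('m')(g, h) = Mul(Rational(-1, 3), Mul(-17, g)) = Mul(Rational(17, 3), g))
b = Rational(42948171, 14091200) (b = Add(Mul(88002, Pow(Add(-59878, -19385), -1)), Mul(19959, Rational(1, 4800))) = Add(Mul(88002, Pow(-79263, -1)), Rational(6653, 1600)) = Add(Mul(88002, Rational(-1, 79263)), Rational(6653, 1600)) = Add(Rational(-9778, 8807), Rational(6653, 1600)) = Rational(42948171, 14091200) ≈ 3.0479)
Add(Add(Function('m')(407, 174), 290190), b) = Add(Add(Mul(Rational(17, 3), 407), 290190), Rational(42948171, 14091200)) = Add(Add(Rational(6919, 3), 290190), Rational(42948171, 14091200)) = Add(Rational(877489, 3), Rational(42948171, 14091200)) = Rational(12365001841313, 42273600)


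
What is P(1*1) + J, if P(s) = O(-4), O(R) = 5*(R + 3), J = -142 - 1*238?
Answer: -385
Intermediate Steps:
J = -380 (J = -142 - 238 = -380)
O(R) = 15 + 5*R (O(R) = 5*(3 + R) = 15 + 5*R)
P(s) = -5 (P(s) = 15 + 5*(-4) = 15 - 20 = -5)
P(1*1) + J = -5 - 380 = -385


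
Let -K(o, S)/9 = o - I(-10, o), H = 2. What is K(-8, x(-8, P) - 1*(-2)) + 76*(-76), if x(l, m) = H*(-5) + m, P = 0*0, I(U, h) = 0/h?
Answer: -5704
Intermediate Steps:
I(U, h) = 0
P = 0
x(l, m) = -10 + m (x(l, m) = 2*(-5) + m = -10 + m)
K(o, S) = -9*o (K(o, S) = -9*(o - 1*0) = -9*(o + 0) = -9*o)
K(-8, x(-8, P) - 1*(-2)) + 76*(-76) = -9*(-8) + 76*(-76) = 72 - 5776 = -5704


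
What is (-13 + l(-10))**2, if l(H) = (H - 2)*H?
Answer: 11449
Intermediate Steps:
l(H) = H*(-2 + H) (l(H) = (-2 + H)*H = H*(-2 + H))
(-13 + l(-10))**2 = (-13 - 10*(-2 - 10))**2 = (-13 - 10*(-12))**2 = (-13 + 120)**2 = 107**2 = 11449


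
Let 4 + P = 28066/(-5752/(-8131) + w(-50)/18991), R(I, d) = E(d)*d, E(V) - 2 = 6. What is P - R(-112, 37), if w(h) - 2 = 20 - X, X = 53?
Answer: 4301139180886/108984171 ≈ 39466.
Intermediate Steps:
E(V) = 8 (E(V) = 2 + 6 = 8)
w(h) = -31 (w(h) = 2 + (20 - 1*53) = 2 + (20 - 53) = 2 - 33 = -31)
R(I, d) = 8*d
P = 4333398495502/108984171 (P = -4 + 28066/(-5752/(-8131) - 31/18991) = -4 + 28066/(-5752*(-1/8131) - 31*1/18991) = -4 + 28066/(5752/8131 - 31/18991) = -4 + 28066/(108984171/154415821) = -4 + 28066*(154415821/108984171) = -4 + 4333834432186/108984171 = 4333398495502/108984171 ≈ 39762.)
P - R(-112, 37) = 4333398495502/108984171 - 8*37 = 4333398495502/108984171 - 1*296 = 4333398495502/108984171 - 296 = 4301139180886/108984171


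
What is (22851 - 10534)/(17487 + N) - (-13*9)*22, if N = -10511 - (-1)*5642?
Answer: 32491049/12618 ≈ 2575.0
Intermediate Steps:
N = -4869 (N = -10511 - 1*(-5642) = -10511 + 5642 = -4869)
(22851 - 10534)/(17487 + N) - (-13*9)*22 = (22851 - 10534)/(17487 - 4869) - (-13*9)*22 = 12317/12618 - (-117)*22 = 12317*(1/12618) - 1*(-2574) = 12317/12618 + 2574 = 32491049/12618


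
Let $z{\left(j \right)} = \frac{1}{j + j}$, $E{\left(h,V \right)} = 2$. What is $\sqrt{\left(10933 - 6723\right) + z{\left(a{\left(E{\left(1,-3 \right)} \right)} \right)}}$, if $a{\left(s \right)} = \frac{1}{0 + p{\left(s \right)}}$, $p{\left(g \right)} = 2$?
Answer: $\sqrt{4211} \approx 64.892$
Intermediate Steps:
$a{\left(s \right)} = \frac{1}{2}$ ($a{\left(s \right)} = \frac{1}{0 + 2} = \frac{1}{2}$)
$z{\left(j \right)} = \frac{1}{2 j}$
$\sqrt{\left(10933 - 6723\right) + z{\left(a{\left(E{\left(1,-3 \right)} \right)} \right)}} = \sqrt{\left(10933 - 6723\right) + \frac{\frac{1}{\frac{1}{2}}}{2}} = \sqrt{\left(10933 - 6723\right) + \frac{1}{2} \cdot 2} = \sqrt{4210 + 1} = \sqrt{4211}$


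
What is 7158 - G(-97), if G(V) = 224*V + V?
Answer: 28983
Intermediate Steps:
G(V) = 225*V
7158 - G(-97) = 7158 - 225*(-97) = 7158 - 1*(-21825) = 7158 + 21825 = 28983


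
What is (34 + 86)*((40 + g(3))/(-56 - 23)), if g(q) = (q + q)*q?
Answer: -6960/79 ≈ -88.101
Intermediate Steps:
g(q) = 2*q² (g(q) = (2*q)*q = 2*q²)
(34 + 86)*((40 + g(3))/(-56 - 23)) = (34 + 86)*((40 + 2*3²)/(-56 - 23)) = 120*((40 + 2*9)/(-79)) = 120*((40 + 18)*(-1/79)) = 120*(58*(-1/79)) = 120*(-58/79) = -6960/79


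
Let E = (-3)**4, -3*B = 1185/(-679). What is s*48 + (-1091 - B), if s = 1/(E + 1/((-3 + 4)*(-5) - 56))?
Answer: -914865212/838565 ≈ -1091.0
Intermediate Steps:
B = 395/679 (B = -395/(-679) = -395*(-1)/679 = -1/3*(-1185/679) = 395/679 ≈ 0.58174)
E = 81
s = 61/4940 (s = 1/(81 + 1/((-3 + 4)*(-5) - 56)) = 1/(81 + 1/(1*(-5) - 56)) = 1/(81 + 1/(-5 - 56)) = 1/(81 + 1/(-61)) = 1/(81 - 1/61) = 1/(4940/61) = 61/4940 ≈ 0.012348)
s*48 + (-1091 - B) = (61/4940)*48 + (-1091 - 1*395/679) = 732/1235 + (-1091 - 395/679) = 732/1235 - 741184/679 = -914865212/838565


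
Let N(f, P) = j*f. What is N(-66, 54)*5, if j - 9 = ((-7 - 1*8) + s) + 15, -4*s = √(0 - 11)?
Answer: -2970 + 165*I*√11/2 ≈ -2970.0 + 273.62*I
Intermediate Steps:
s = -I*√11/4 (s = -√(0 - 11)/4 = -I*√11/4 ≈ -0.82916*I)
j = 9 - I*√11/4 (j = 9 + (((-7 - 1*8) - I*√11/4) + 15) = 9 + (((-7 - 8) - I*√11/4) + 15) = 9 + ((-15 - I*√11/4) + 15) = 9 - I*√11/4 ≈ 9.0 - 0.82916*I)
N(f, P) = f*(9 - I*√11/4) (N(f, P) = (9 - I*√11/4)*f = f*(9 - I*√11/4))
N(-66, 54)*5 = ((¼)*(-66)*(36 - I*√11))*5 = (-594 + 33*I*√11/2)*5 = -2970 + 165*I*√11/2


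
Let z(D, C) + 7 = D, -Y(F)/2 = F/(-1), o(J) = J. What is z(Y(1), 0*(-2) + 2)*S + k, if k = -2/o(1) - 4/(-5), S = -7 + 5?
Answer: 44/5 ≈ 8.8000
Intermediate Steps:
Y(F) = 2*F (Y(F) = -2*F/(-1) = -2*F*(-1) = -(-2)*F = 2*F)
z(D, C) = -7 + D
S = -2
k = -6/5 (k = -2/1 - 4/(-5) = -2*1 - 4*(-⅕) = -2 + ⅘ = -6/5 ≈ -1.2000)
z(Y(1), 0*(-2) + 2)*S + k = (-7 + 2*1)*(-2) - 6/5 = (-7 + 2)*(-2) - 6/5 = -5*(-2) - 6/5 = 10 - 6/5 = 44/5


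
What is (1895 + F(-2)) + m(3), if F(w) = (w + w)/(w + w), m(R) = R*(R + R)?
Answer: 1914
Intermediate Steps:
m(R) = 2*R² (m(R) = R*(2*R) = 2*R²)
F(w) = 1 (F(w) = (2*w)/((2*w)) = (2*w)*(1/(2*w)) = 1)
(1895 + F(-2)) + m(3) = (1895 + 1) + 2*3² = 1896 + 2*9 = 1896 + 18 = 1914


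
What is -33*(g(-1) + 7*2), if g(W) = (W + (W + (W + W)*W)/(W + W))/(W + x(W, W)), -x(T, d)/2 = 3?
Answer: -6567/14 ≈ -469.07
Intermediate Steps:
x(T, d) = -6 (x(T, d) = -2*3 = -6)
g(W) = (W + (W + 2*W²)/(2*W))/(-6 + W) (g(W) = (W + (W + (W + W)*W)/(W + W))/(W - 6) = (W + (W + (2*W)*W)/((2*W)))/(-6 + W) = (W + (W + 2*W²)*(1/(2*W)))/(-6 + W) = (W + (W + 2*W²)/(2*W))/(-6 + W))
-33*(g(-1) + 7*2) = -33*((1 + 4*(-1))/(2*(-6 - 1)) + 7*2) = -33*((½)*(1 - 4)/(-7) + 14) = -33*((½)*(-⅐)*(-3) + 14) = -33*(3/14 + 14) = -33*199/14 = -6567/14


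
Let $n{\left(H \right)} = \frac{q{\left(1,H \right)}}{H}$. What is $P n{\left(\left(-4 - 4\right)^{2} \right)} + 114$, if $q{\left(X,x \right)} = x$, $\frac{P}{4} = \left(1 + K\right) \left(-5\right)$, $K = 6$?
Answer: $-26$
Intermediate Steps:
$P = -140$ ($P = 4 \left(1 + 6\right) \left(-5\right) = 4 \cdot 7 \left(-5\right) = 4 \left(-35\right) = -140$)
$n{\left(H \right)} = 1$ ($n{\left(H \right)} = \frac{H}{H} = 1$)
$P n{\left(\left(-4 - 4\right)^{2} \right)} + 114 = \left(-140\right) 1 + 114 = -140 + 114 = -26$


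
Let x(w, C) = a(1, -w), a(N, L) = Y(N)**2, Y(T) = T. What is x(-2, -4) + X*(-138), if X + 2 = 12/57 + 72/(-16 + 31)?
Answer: -39373/95 ≈ -414.45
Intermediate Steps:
a(N, L) = N**2
x(w, C) = 1 (x(w, C) = 1**2 = 1)
X = 286/95 (X = -2 + (12/57 + 72/(-16 + 31)) = -2 + (12*(1/57) + 72/15) = -2 + (4/19 + 72*(1/15)) = -2 + (4/19 + 24/5) = -2 + 476/95 = 286/95 ≈ 3.0105)
x(-2, -4) + X*(-138) = 1 + (286/95)*(-138) = 1 - 39468/95 = -39373/95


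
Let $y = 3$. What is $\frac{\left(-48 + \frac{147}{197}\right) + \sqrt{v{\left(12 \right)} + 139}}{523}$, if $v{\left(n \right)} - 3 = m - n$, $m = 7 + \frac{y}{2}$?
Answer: $- \frac{9309}{103031} + \frac{\sqrt{554}}{1046} \approx -0.067849$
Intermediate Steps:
$m = \frac{17}{2}$ ($m = 7 + \frac{3}{2} = \frac{17}{2} \approx 8.5$)
$v{\left(n \right)} = \frac{23}{2} - n$ ($v{\left(n \right)} = 3 - \left(- \frac{17}{2} + n\right) = \frac{23}{2} - n$)
$\frac{\left(-48 + \frac{147}{197}\right) + \sqrt{v{\left(12 \right)} + 139}}{523} = \frac{\left(-48 + \frac{147}{197}\right) + \sqrt{\left(\frac{23}{2} - 12\right) + 139}}{523} = \left(\left(-48 + 147 \cdot \frac{1}{197}\right) + \sqrt{\left(\frac{23}{2} - 12\right) + 139}\right) \frac{1}{523} = \left(\left(-48 + \frac{147}{197}\right) + \sqrt{- \frac{1}{2} + 139}\right) \frac{1}{523} = \left(- \frac{9309}{197} + \sqrt{\frac{277}{2}}\right) \frac{1}{523} = \left(- \frac{9309}{197} + \frac{\sqrt{554}}{2}\right) \frac{1}{523} = - \frac{9309}{103031} + \frac{\sqrt{554}}{1046}$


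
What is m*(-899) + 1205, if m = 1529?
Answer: -1373366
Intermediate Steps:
m*(-899) + 1205 = 1529*(-899) + 1205 = -1374571 + 1205 = -1373366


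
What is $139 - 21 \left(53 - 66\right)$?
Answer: $412$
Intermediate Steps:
$139 - 21 \left(53 - 66\right) = 139 - -273 = 139 + 273 = 412$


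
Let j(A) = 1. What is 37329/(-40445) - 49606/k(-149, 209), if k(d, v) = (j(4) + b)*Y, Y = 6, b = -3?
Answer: 1002933361/242670 ≈ 4132.9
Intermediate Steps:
k(d, v) = -12 (k(d, v) = (1 - 3)*6 = -2*6 = -12)
37329/(-40445) - 49606/k(-149, 209) = 37329/(-40445) - 49606/(-12) = 37329*(-1/40445) - 49606*(-1/12) = -37329/40445 + 24803/6 = 1002933361/242670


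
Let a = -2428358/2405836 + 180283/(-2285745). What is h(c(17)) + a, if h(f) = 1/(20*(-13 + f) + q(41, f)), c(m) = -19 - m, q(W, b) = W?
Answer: -312488498228869/286871156874610 ≈ -1.0893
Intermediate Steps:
h(f) = 1/(-219 + 20*f) (h(f) = 1/(20*(-13 + f) + 41) = 1/((-260 + 20*f) + 41) = 1/(-219 + 20*f))
a = -2992169244149/2749563803910 (a = -2428358*1/2405836 + 180283*(-1/2285745) = -1214179/1202918 - 180283/2285745 = -2992169244149/2749563803910 ≈ -1.0882)
h(c(17)) + a = 1/(-219 + 20*(-19 - 1*17)) - 2992169244149/2749563803910 = 1/(-219 + 20*(-19 - 17)) - 2992169244149/2749563803910 = 1/(-219 + 20*(-36)) - 2992169244149/2749563803910 = 1/(-219 - 720) - 2992169244149/2749563803910 = 1/(-939) - 2992169244149/2749563803910 = -1/939 - 2992169244149/2749563803910 = -312488498228869/286871156874610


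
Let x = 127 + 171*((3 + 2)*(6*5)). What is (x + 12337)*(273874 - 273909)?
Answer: -1333990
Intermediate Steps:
x = 25777 (x = 127 + 171*(5*30) = 127 + 171*150 = 127 + 25650 = 25777)
(x + 12337)*(273874 - 273909) = (25777 + 12337)*(273874 - 273909) = 38114*(-35) = -1333990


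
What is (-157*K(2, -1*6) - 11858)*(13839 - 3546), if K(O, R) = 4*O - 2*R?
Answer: -154374414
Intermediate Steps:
K(O, R) = -2*R + 4*O
(-157*K(2, -1*6) - 11858)*(13839 - 3546) = (-157*(-(-2)*6 + 4*2) - 11858)*(13839 - 3546) = (-157*(-2*(-6) + 8) - 11858)*10293 = (-157*(12 + 8) - 11858)*10293 = (-157*20 - 11858)*10293 = (-3140 - 11858)*10293 = -14998*10293 = -154374414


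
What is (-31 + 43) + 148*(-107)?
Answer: -15824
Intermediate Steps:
(-31 + 43) + 148*(-107) = 12 - 15836 = -15824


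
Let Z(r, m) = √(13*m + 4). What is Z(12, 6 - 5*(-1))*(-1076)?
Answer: -7532*√3 ≈ -13046.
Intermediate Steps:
Z(r, m) = √(4 + 13*m)
Z(12, 6 - 5*(-1))*(-1076) = √(4 + 13*(6 - 5*(-1)))*(-1076) = √(4 + 13*(6 + 5))*(-1076) = √(4 + 13*11)*(-1076) = √(4 + 143)*(-1076) = √147*(-1076) = (7*√3)*(-1076) = -7532*√3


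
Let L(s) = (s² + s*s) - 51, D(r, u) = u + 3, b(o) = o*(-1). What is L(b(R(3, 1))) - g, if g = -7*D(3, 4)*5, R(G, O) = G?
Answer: 212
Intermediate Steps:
b(o) = -o
D(r, u) = 3 + u
L(s) = -51 + 2*s² (L(s) = (s² + s²) - 51 = 2*s² - 51 = -51 + 2*s²)
g = -245 (g = -7*(3 + 4)*5 = -7*7*5 = -49*5 = -245)
L(b(R(3, 1))) - g = (-51 + 2*(-1*3)²) - 1*(-245) = (-51 + 2*(-3)²) + 245 = (-51 + 2*9) + 245 = (-51 + 18) + 245 = -33 + 245 = 212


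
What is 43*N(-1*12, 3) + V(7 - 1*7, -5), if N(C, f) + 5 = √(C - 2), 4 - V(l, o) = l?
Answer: -211 + 43*I*√14 ≈ -211.0 + 160.89*I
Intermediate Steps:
V(l, o) = 4 - l
N(C, f) = -5 + √(-2 + C) (N(C, f) = -5 + √(C - 2) = -5 + √(-2 + C))
43*N(-1*12, 3) + V(7 - 1*7, -5) = 43*(-5 + √(-2 - 1*12)) + (4 - (7 - 1*7)) = 43*(-5 + √(-2 - 12)) + (4 - (7 - 7)) = 43*(-5 + √(-14)) + (4 - 1*0) = 43*(-5 + I*√14) + (4 + 0) = (-215 + 43*I*√14) + 4 = -211 + 43*I*√14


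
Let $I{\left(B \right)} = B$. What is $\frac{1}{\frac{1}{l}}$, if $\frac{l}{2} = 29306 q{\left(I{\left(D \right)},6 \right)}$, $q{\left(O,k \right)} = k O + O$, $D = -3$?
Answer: $-1230852$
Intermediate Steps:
$q{\left(O,k \right)} = O + O k$ ($q{\left(O,k \right)} = O k + O = O + O k$)
$l = -1230852$ ($l = 2 \cdot 29306 \left(- 3 \left(1 + 6\right)\right) = 2 \cdot 29306 \left(\left(-3\right) 7\right) = 2 \cdot 29306 \left(-21\right) = 2 \left(-615426\right) = -1230852$)
$\frac{1}{\frac{1}{l}} = \frac{1}{\frac{1}{-1230852}} = \frac{1}{- \frac{1}{1230852}} = -1230852$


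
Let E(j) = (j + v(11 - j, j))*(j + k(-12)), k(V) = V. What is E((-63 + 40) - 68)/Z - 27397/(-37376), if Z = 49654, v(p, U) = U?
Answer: 1030510567/927933952 ≈ 1.1105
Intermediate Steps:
E(j) = 2*j*(-12 + j) (E(j) = (j + j)*(j - 12) = (2*j)*(-12 + j) = 2*j*(-12 + j))
E((-63 + 40) - 68)/Z - 27397/(-37376) = (2*((-63 + 40) - 68)*(-12 + ((-63 + 40) - 68)))/49654 - 27397/(-37376) = (2*(-23 - 68)*(-12 + (-23 - 68)))*(1/49654) - 27397*(-1/37376) = (2*(-91)*(-12 - 91))*(1/49654) + 27397/37376 = (2*(-91)*(-103))*(1/49654) + 27397/37376 = 18746*(1/49654) + 27397/37376 = 9373/24827 + 27397/37376 = 1030510567/927933952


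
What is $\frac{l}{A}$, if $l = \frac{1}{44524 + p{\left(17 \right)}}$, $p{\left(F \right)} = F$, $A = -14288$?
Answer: $- \frac{1}{636401808} \approx -1.5713 \cdot 10^{-9}$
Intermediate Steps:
$l = \frac{1}{44541}$ ($l = \frac{1}{44524 + 17} = \frac{1}{44541} \approx 2.2451 \cdot 10^{-5}$)
$\frac{l}{A} = \frac{1}{44541 \left(-14288\right)} = \frac{1}{44541} \left(- \frac{1}{14288}\right) = - \frac{1}{636401808}$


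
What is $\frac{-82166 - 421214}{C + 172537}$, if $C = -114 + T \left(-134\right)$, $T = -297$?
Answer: $- \frac{503380}{212221} \approx -2.372$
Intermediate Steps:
$C = 39684$ ($C = -114 - -39798 = -114 + 39798 = 39684$)
$\frac{-82166 - 421214}{C + 172537} = \frac{-82166 - 421214}{39684 + 172537} = - \frac{503380}{212221}$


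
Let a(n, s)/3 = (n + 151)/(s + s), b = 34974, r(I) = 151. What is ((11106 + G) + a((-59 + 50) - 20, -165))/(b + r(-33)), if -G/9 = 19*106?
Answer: -386161/1931875 ≈ -0.19989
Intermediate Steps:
G = -18126 (G = -171*106 = -9*2014 = -18126)
a(n, s) = 3*(151 + n)/(2*s) (a(n, s) = 3*((n + 151)/(s + s)) = 3*((151 + n)/((2*s))) = 3*((151 + n)*(1/(2*s))) = 3*((151 + n)/(2*s)) = 3*(151 + n)/(2*s))
((11106 + G) + a((-59 + 50) - 20, -165))/(b + r(-33)) = ((11106 - 18126) + (3/2)*(151 + ((-59 + 50) - 20))/(-165))/(34974 + 151) = (-7020 + (3/2)*(-1/165)*(151 + (-9 - 20)))/35125 = (-7020 + (3/2)*(-1/165)*(151 - 29))*(1/35125) = (-7020 + (3/2)*(-1/165)*122)*(1/35125) = (-7020 - 61/55)*(1/35125) = -386161/55*1/35125 = -386161/1931875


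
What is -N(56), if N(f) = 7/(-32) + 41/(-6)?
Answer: 677/96 ≈ 7.0521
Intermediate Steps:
N(f) = -677/96 (N(f) = 7*(-1/32) + 41*(-⅙) = -7/32 - 41/6 = -677/96)
-N(56) = -1*(-677/96) = 677/96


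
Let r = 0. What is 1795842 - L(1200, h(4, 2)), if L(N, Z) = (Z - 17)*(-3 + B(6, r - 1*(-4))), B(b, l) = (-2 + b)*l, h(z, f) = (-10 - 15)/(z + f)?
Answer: 10776703/6 ≈ 1.7961e+6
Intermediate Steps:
h(z, f) = -25/(f + z)
B(b, l) = l*(-2 + b)
L(N, Z) = -221 + 13*Z (L(N, Z) = (Z - 17)*(-3 + (0 - 1*(-4))*(-2 + 6)) = (-17 + Z)*(-3 + (0 + 4)*4) = (-17 + Z)*(-3 + 4*4) = (-17 + Z)*(-3 + 16) = (-17 + Z)*13 = -221 + 13*Z)
1795842 - L(1200, h(4, 2)) = 1795842 - (-221 + 13*(-25/(2 + 4))) = 1795842 - (-221 + 13*(-25/6)) = 1795842 - (-221 - 325/6) = 1795842 - 1*(-1651/6) = 1795842 + 1651/6 = 10776703/6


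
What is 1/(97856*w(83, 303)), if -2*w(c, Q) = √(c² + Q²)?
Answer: -√98698/4829095744 ≈ -6.5056e-8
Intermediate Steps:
w(c, Q) = -√(Q² + c²)/2 (w(c, Q) = -√(c² + Q²)/2 = -√(Q² + c²)/2)
1/(97856*w(83, 303)) = 1/(97856*((-√(303² + 83²)/2))) = 1/(97856*((-√(91809 + 6889)/2))) = 1/(97856*((-√98698/2))) = (-√98698/49349)/97856 = -√98698/4829095744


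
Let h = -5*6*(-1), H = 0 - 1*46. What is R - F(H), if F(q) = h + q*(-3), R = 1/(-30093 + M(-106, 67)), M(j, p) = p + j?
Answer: -5062177/30132 ≈ -168.00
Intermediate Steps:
M(j, p) = j + p
H = -46 (H = 0 - 46 = -46)
h = 30 (h = -30*(-1) = 30)
R = -1/30132 (R = 1/(-30093 + (-106 + 67)) = 1/(-30093 - 39) = 1/(-30132) = -1/30132 ≈ -3.3187e-5)
F(q) = 30 - 3*q (F(q) = 30 + q*(-3) = 30 - 3*q)
R - F(H) = -1/30132 - (30 - 3*(-46)) = -1/30132 - (30 + 138) = -1/30132 - 1*168 = -1/30132 - 168 = -5062177/30132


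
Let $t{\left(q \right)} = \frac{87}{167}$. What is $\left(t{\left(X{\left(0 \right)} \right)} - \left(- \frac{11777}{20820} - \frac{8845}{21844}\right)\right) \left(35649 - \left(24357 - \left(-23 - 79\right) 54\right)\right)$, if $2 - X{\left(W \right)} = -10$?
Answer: $\frac{13650520627148}{1582297445} \approx 8627.0$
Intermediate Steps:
$X{\left(W \right)} = 12$ ($X{\left(W \right)} = 2 - -10 = 2 + 10 = 12$)
$t{\left(q \right)} = \frac{87}{167}$ ($t{\left(q \right)} = 87 \cdot \frac{1}{167} = \frac{87}{167}$)
$\left(t{\left(X{\left(0 \right)} \right)} - \left(- \frac{11777}{20820} - \frac{8845}{21844}\right)\right) \left(35649 - \left(24357 - \left(-23 - 79\right) 54\right)\right) = \left(\frac{87}{167} - \left(- \frac{11777}{20820} - \frac{8845}{21844}\right)\right) \left(35649 - \left(24357 - \left(-23 - 79\right) 54\right)\right) = \left(\frac{87}{167} - - \frac{55176211}{56849010}\right) \left(35649 - 29865\right) = \left(\frac{87}{167} + \left(\frac{8845}{21844} + \frac{11777}{20820}\right)\right) \left(35649 - 29865\right) = \left(\frac{87}{167} + \frac{55176211}{56849010}\right) \left(35649 - 29865\right) = \frac{14160291107}{9493784670} \cdot 5784 = \frac{13650520627148}{1582297445}$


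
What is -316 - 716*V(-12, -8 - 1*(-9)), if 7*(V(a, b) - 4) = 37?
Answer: -48752/7 ≈ -6964.6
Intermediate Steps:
V(a, b) = 65/7 (V(a, b) = 4 + (⅐)*37 = 4 + 37/7 = 65/7)
-316 - 716*V(-12, -8 - 1*(-9)) = -316 - 716*65/7 = -316 - 46540/7 = -48752/7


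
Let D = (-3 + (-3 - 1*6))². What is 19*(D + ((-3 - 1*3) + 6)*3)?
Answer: 2736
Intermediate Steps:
D = 144 (D = (-3 + (-3 - 6))² = (-3 - 9)² = (-12)² = 144)
19*(D + ((-3 - 1*3) + 6)*3) = 19*(144 + ((-3 - 1*3) + 6)*3) = 19*(144 + ((-3 - 3) + 6)*3) = 19*(144 + (-6 + 6)*3) = 19*(144 + 0*3) = 19*(144 + 0) = 19*144 = 2736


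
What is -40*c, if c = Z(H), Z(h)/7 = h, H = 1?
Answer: -280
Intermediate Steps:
Z(h) = 7*h
c = 7 (c = 7*1 = 7)
-40*c = -40*7 = -280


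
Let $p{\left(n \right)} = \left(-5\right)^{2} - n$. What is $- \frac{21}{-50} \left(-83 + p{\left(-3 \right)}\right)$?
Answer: $- \frac{231}{10} \approx -23.1$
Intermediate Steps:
$p{\left(n \right)} = 25 - n$
$- \frac{21}{-50} \left(-83 + p{\left(-3 \right)}\right) = - \frac{21}{-50} \left(-83 + \left(25 - -3\right)\right) = \left(-21\right) \left(- \frac{1}{50}\right) \left(-83 + \left(25 + 3\right)\right) = \frac{21 \left(-83 + 28\right)}{50} = \frac{21}{50} \left(-55\right) = - \frac{231}{10}$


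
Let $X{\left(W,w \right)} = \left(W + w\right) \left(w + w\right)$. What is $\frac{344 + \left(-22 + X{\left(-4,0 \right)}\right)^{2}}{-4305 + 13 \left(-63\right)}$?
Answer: $- \frac{69}{427} \approx -0.16159$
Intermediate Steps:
$X{\left(W,w \right)} = 2 w \left(W + w\right)$ ($X{\left(W,w \right)} = \left(W + w\right) 2 w = 2 w \left(W + w\right)$)
$\frac{344 + \left(-22 + X{\left(-4,0 \right)}\right)^{2}}{-4305 + 13 \left(-63\right)} = \frac{344 + \left(-22 + 2 \cdot 0 \left(-4 + 0\right)\right)^{2}}{-4305 + 13 \left(-63\right)} = \frac{344 + \left(-22 + 2 \cdot 0 \left(-4\right)\right)^{2}}{-4305 - 819} = \frac{344 + \left(-22 + 0\right)^{2}}{-5124} = \left(344 + \left(-22\right)^{2}\right) \left(- \frac{1}{5124}\right) = \left(344 + 484\right) \left(- \frac{1}{5124}\right) = 828 \left(- \frac{1}{5124}\right) = - \frac{69}{427}$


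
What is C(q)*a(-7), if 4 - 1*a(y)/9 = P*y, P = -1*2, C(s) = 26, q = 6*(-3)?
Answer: -2340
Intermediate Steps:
q = -18
P = -2
a(y) = 36 + 18*y (a(y) = 36 - (-18)*y = 36 + 18*y)
C(q)*a(-7) = 26*(36 + 18*(-7)) = 26*(36 - 126) = 26*(-90) = -2340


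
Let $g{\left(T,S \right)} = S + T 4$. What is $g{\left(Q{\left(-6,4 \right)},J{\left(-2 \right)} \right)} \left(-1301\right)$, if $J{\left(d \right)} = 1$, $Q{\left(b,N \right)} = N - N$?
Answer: $-1301$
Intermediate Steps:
$Q{\left(b,N \right)} = 0$
$g{\left(T,S \right)} = S + 4 T$
$g{\left(Q{\left(-6,4 \right)},J{\left(-2 \right)} \right)} \left(-1301\right) = \left(1 + 4 \cdot 0\right) \left(-1301\right) = \left(1 + 0\right) \left(-1301\right) = 1 \left(-1301\right) = -1301$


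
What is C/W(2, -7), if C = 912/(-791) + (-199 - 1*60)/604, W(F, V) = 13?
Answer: -755717/6210932 ≈ -0.12168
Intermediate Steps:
C = -755717/477764 (C = 912*(-1/791) + (-199 - 60)*(1/604) = -912/791 - 259*1/604 = -912/791 - 259/604 = -755717/477764 ≈ -1.5818)
C/W(2, -7) = -755717/477764/13 = -755717/477764*1/13 = -755717/6210932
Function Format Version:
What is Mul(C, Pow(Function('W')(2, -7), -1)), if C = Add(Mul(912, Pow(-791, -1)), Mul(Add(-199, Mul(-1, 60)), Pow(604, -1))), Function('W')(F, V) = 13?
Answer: Rational(-755717, 6210932) ≈ -0.12168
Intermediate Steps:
C = Rational(-755717, 477764) (C = Add(Mul(912, Rational(-1, 791)), Mul(Add(-199, -60), Rational(1, 604))) = Add(Rational(-912, 791), Mul(-259, Rational(1, 604))) = Add(Rational(-912, 791), Rational(-259, 604)) = Rational(-755717, 477764) ≈ -1.5818)
Mul(C, Pow(Function('W')(2, -7), -1)) = Mul(Rational(-755717, 477764), Pow(13, -1)) = Mul(Rational(-755717, 477764), Rational(1, 13)) = Rational(-755717, 6210932)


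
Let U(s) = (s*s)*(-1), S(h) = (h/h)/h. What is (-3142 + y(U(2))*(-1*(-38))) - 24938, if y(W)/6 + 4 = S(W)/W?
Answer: -115911/4 ≈ -28978.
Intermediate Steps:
S(h) = 1/h
U(s) = -s² (U(s) = s²*(-1) = -s²)
y(W) = -24 + 6/W² (y(W) = -24 + 6*(1/(W*W)) = -24 + 6/W²)
(-3142 + y(U(2))*(-1*(-38))) - 24938 = (-3142 + (-24 + 6/(-1*2²)²)*(-1*(-38))) - 24938 = (-3142 + (-24 + 6/(-1*4)²)*38) - 24938 = (-3142 + (-24 + 6/(-4)²)*38) - 24938 = (-3142 + (-24 + 6*(1/16))*38) - 24938 = (-3142 + (-24 + 3/8)*38) - 24938 = (-3142 - 189/8*38) - 24938 = (-3142 - 3591/4) - 24938 = -16159/4 - 24938 = -115911/4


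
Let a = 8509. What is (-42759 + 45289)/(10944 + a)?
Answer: 2530/19453 ≈ 0.13006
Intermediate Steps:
(-42759 + 45289)/(10944 + a) = (-42759 + 45289)/(10944 + 8509) = 2530/19453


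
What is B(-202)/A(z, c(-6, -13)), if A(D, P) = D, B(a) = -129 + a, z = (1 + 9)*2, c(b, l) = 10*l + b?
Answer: -331/20 ≈ -16.550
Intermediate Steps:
c(b, l) = b + 10*l
z = 20 (z = 10*2 = 20)
B(-202)/A(z, c(-6, -13)) = (-129 - 202)/20 = -331*1/20 = -331/20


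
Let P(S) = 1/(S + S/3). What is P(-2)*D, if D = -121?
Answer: 363/8 ≈ 45.375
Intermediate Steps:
P(S) = 3/(4*S) (P(S) = 1/(S + S*(⅓)) = 1/(S + S/3) = 1/(4*S/3) = 3/(4*S))
P(-2)*D = ((¾)/(-2))*(-121) = ((¾)*(-½))*(-121) = -3/8*(-121) = 363/8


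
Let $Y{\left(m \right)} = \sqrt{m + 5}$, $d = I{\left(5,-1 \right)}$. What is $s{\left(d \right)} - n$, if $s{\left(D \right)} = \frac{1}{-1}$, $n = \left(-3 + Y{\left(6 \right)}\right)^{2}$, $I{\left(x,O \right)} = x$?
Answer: $-21 + 6 \sqrt{11} \approx -1.1003$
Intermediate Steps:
$d = 5$
$Y{\left(m \right)} = \sqrt{5 + m}$
$n = \left(-3 + \sqrt{11}\right)^{2}$ ($n = \left(-3 + \sqrt{5 + 6}\right)^{2} = \left(-3 + \sqrt{11}\right)^{2} \approx 0.10025$)
$s{\left(D \right)} = -1$
$s{\left(d \right)} - n = -1 - \left(3 - \sqrt{11}\right)^{2}$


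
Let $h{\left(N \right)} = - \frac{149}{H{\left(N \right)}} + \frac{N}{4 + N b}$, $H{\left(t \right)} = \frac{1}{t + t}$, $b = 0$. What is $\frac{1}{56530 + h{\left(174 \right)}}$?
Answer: $\frac{2}{9443} \approx 0.0002118$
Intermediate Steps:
$H{\left(t \right)} = \frac{1}{2 t}$
$h{\left(N \right)} = - \frac{1191 N}{4}$ ($h{\left(N \right)} = - \frac{149}{\frac{1}{2} \frac{1}{N}} + \frac{N}{4 + N 0} = - 149 \cdot 2 N + \frac{N}{4 + 0} = - 298 N + \frac{N}{4} = - \frac{1191 N}{4}$)
$\frac{1}{56530 + h{\left(174 \right)}} = \frac{1}{56530 - \frac{103617}{2}} = \frac{1}{\frac{9443}{2}} = \frac{2}{9443}$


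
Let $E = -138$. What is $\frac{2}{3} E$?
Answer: $-92$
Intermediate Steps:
$\frac{2}{3} E = \frac{2}{3} \left(-138\right) = -92$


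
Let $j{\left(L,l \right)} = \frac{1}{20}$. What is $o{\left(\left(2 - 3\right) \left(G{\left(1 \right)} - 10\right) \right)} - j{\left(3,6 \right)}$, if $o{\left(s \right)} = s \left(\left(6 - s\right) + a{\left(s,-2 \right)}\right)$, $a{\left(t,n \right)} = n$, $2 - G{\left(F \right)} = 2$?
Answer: $- \frac{1201}{20} \approx -60.05$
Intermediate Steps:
$G{\left(F \right)} = 0$ ($G{\left(F \right)} = 2 - 2 = 0$)
$j{\left(L,l \right)} = \frac{1}{20}$
$o{\left(s \right)} = s \left(4 - s\right)$ ($o{\left(s \right)} = s \left(\left(6 - s\right) - 2\right) = s \left(4 - s\right)$)
$o{\left(\left(2 - 3\right) \left(G{\left(1 \right)} - 10\right) \right)} - j{\left(3,6 \right)} = \left(2 - 3\right) \left(0 - 10\right) \left(4 - \left(2 - 3\right) \left(0 - 10\right)\right) - \frac{1}{20} = \left(-1\right) \left(-10\right) \left(4 - \left(-1\right) \left(-10\right)\right) - \frac{1}{20} = 10 \left(4 - 10\right) - \frac{1}{20} = 10 \left(-6\right) - \frac{1}{20} = -60 - \frac{1}{20} = - \frac{1201}{20}$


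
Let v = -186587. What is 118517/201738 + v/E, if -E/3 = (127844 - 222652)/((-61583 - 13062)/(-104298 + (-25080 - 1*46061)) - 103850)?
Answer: 5442935121973716717/79893150771368 ≈ 68128.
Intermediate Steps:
E = -7128437448/2602752215 (E = -3*(127844 - 222652)/((-61583 - 13062)/(-104298 + (-25080 - 1*46061)) - 103850) = -(-284424)/(-74645/(-104298 + (-25080 - 46061)) - 103850) = -(-284424)/(-74645/(-104298 - 71141) - 103850) = -(-284424)/(-74645/(-175439) - 103850) = -(-284424)/(-74645*(-1/175439) - 103850) = -(-284424)/(74645/175439 - 103850) = -(-284424)/(-18219265505/175439) = -(-284424)*(-175439)/18219265505 = -3*2376145816/2602752215 = -7128437448/2602752215 ≈ -2.7388)
118517/201738 + v/E = 118517/201738 - 186587/(-7128437448/2602752215) = 118517*(1/201738) - 186587*(-2602752215/7128437448) = 118517/201738 + 485639727540205/7128437448 = 5442935121973716717/79893150771368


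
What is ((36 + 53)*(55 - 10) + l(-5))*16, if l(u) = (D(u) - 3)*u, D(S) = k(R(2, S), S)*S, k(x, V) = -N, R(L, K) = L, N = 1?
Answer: 63920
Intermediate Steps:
k(x, V) = -1 (k(x, V) = -1*1 = -1)
D(S) = -S
l(u) = u*(-3 - u) (l(u) = (-u - 3)*u = (-3 - u)*u = u*(-3 - u))
((36 + 53)*(55 - 10) + l(-5))*16 = ((36 + 53)*(55 - 10) - 1*(-5)*(3 - 5))*16 = (89*45 - 1*(-5)*(-2))*16 = (4005 - 10)*16 = 3995*16 = 63920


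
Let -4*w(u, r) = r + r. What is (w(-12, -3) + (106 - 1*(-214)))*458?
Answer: 147247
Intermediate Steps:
w(u, r) = -r/2 (w(u, r) = -(r + r)/4 = -r/2)
(w(-12, -3) + (106 - 1*(-214)))*458 = (-1/2*(-3) + (106 - 1*(-214)))*458 = (3/2 + (106 + 214))*458 = (3/2 + 320)*458 = (643/2)*458 = 147247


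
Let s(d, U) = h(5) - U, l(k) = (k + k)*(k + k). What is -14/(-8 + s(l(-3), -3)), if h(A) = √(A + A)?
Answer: 14/3 + 14*√10/15 ≈ 7.6181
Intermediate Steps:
h(A) = √2*√A (h(A) = √(2*A) = √2*√A)
l(k) = 4*k² (l(k) = (2*k)*(2*k) = 4*k²)
s(d, U) = √10 - U (s(d, U) = √2*√5 - U = √10 - U)
-14/(-8 + s(l(-3), -3)) = -14/(-8 + (√10 - 1*(-3))) = -14/(-8 + (√10 + 3)) = -14/(-8 + (3 + √10)) = -14/(-5 + √10)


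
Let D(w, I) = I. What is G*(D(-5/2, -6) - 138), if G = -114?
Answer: 16416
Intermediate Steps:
G*(D(-5/2, -6) - 138) = -114*(-6 - 138) = -114*(-144) = 16416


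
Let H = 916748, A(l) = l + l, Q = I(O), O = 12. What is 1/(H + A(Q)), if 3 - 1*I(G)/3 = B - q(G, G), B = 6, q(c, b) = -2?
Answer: 1/916718 ≈ 1.0908e-6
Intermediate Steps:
I(G) = -15 (I(G) = 9 - 3*(6 - 1*(-2)) = 9 - 3*(6 + 2) = 9 - 3*8 = 9 - 24 = -15)
Q = -15
A(l) = 2*l
1/(H + A(Q)) = 1/(916748 + 2*(-15)) = 1/(916748 - 30) = 1/916718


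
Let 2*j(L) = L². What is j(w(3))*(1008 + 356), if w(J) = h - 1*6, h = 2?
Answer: 10912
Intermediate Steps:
w(J) = -4 (w(J) = 2 - 1*6 = 2 - 6 = -4)
j(L) = L²/2
j(w(3))*(1008 + 356) = ((½)*(-4)²)*(1008 + 356) = ((½)*16)*1364 = 8*1364 = 10912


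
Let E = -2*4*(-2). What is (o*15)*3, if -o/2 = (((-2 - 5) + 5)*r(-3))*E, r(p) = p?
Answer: -8640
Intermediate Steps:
E = 16 (E = -8*(-2) = 16)
o = -192 (o = -2*((-2 - 5) + 5)*(-3)*16 = -2*(-7 + 5)*(-3)*16 = -2*(-2*(-3))*16 = -12*16 = -2*96 = -192)
(o*15)*3 = -192*15*3 = -2880*3 = -8640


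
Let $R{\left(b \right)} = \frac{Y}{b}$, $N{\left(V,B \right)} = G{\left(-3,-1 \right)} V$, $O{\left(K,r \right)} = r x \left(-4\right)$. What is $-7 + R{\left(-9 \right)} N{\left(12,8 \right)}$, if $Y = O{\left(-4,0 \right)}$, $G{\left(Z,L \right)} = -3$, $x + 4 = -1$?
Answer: $-7$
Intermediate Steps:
$x = -5$ ($x = -4 - 1 = -5$)
$O{\left(K,r \right)} = 20 r$ ($O{\left(K,r \right)} = r \left(-5\right) \left(-4\right) = - 5 r \left(-4\right) = 20 r$)
$Y = 0$ ($Y = 20 \cdot 0 = 0$)
$N{\left(V,B \right)} = - 3 V$
$R{\left(b \right)} = 0$ ($R{\left(b \right)} = \frac{0}{b} = 0$)
$-7 + R{\left(-9 \right)} N{\left(12,8 \right)} = -7 + 0 \left(\left(-3\right) 12\right) = -7 + 0 \left(-36\right) = -7 + 0 = -7$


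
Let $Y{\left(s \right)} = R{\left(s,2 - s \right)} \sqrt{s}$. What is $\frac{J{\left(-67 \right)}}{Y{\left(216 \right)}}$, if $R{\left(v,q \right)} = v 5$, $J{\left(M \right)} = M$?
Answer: $- \frac{67 \sqrt{6}}{38880} \approx -0.0042211$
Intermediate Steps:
$R{\left(v,q \right)} = 5 v$
$Y{\left(s \right)} = 5 s^{\frac{3}{2}}$ ($Y{\left(s \right)} = 5 s \sqrt{s} = 5 s^{\frac{3}{2}}$)
$\frac{J{\left(-67 \right)}}{Y{\left(216 \right)}} = - \frac{67}{5 \cdot 216^{\frac{3}{2}}} = - \frac{67}{5 \cdot 1296 \sqrt{6}} = - \frac{67}{6480 \sqrt{6}} = - 67 \frac{\sqrt{6}}{38880} = - \frac{67 \sqrt{6}}{38880}$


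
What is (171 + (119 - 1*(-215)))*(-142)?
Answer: -71710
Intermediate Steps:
(171 + (119 - 1*(-215)))*(-142) = (171 + (119 + 215))*(-142) = (171 + 334)*(-142) = 505*(-142) = -71710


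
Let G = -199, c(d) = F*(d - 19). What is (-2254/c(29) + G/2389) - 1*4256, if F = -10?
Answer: -505696747/119450 ≈ -4233.5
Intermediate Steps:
c(d) = 190 - 10*d (c(d) = -10*(d - 19) = -10*(-19 + d) = 190 - 10*d)
(-2254/c(29) + G/2389) - 1*4256 = (-2254/(190 - 10*29) - 199/2389) - 1*4256 = (-2254/(190 - 290) - 199*1/2389) - 4256 = (-2254/(-100) - 199/2389) - 4256 = (-2254*(-1/100) - 199/2389) - 4256 = (1127/50 - 199/2389) - 4256 = 2682453/119450 - 4256 = -505696747/119450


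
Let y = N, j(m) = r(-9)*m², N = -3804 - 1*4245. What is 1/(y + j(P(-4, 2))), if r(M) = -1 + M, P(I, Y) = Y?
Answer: -1/8089 ≈ -0.00012362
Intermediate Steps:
N = -8049 (N = -3804 - 4245 = -8049)
j(m) = -10*m² (j(m) = (-1 - 9)*m² = -10*m²)
y = -8049
1/(y + j(P(-4, 2))) = 1/(-8049 - 10*2²) = 1/(-8049 - 10*4) = 1/(-8049 - 40) = 1/(-8089) = -1/8089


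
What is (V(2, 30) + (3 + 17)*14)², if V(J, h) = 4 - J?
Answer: 79524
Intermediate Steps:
(V(2, 30) + (3 + 17)*14)² = ((4 - 1*2) + (3 + 17)*14)² = ((4 - 2) + 20*14)² = (2 + 280)² = 282² = 79524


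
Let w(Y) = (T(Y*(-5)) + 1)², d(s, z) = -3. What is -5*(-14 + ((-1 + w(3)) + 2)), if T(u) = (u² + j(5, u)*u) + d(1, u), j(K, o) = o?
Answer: -1003455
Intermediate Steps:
T(u) = -3 + 2*u² (T(u) = (u² + u*u) - 3 = (u² + u²) - 3 = 2*u² - 3 = -3 + 2*u²)
w(Y) = (-2 + 50*Y²)² (w(Y) = ((-3 + 2*(Y*(-5))²) + 1)² = ((-3 + 2*(-5*Y)²) + 1)² = ((-3 + 2*(25*Y²)) + 1)² = ((-3 + 50*Y²) + 1)² = (-2 + 50*Y²)²)
-5*(-14 + ((-1 + w(3)) + 2)) = -5*(-14 + ((-1 + 4*(-1 + 25*3²)²) + 2)) = -5*(-14 + ((-1 + 4*(-1 + 25*9)²) + 2)) = -5*(-14 + ((-1 + 4*(-1 + 225)²) + 2)) = -5*(-14 + ((-1 + 4*224²) + 2)) = -5*(-14 + ((-1 + 4*50176) + 2)) = -5*(-14 + ((-1 + 200704) + 2)) = -5*(-14 + (200703 + 2)) = -5*(-14 + 200705) = -5*200691 = -1003455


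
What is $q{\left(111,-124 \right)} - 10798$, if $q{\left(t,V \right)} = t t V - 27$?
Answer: $-1538629$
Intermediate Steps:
$q{\left(t,V \right)} = -27 + V t^{2}$ ($q{\left(t,V \right)} = t^{2} V - 27 = V t^{2} - 27 = -27 + V t^{2}$)
$q{\left(111,-124 \right)} - 10798 = \left(-27 - 124 \cdot 111^{2}\right) - 10798 = \left(-27 - 1527804\right) - 10798 = -1527831 - 10798 = -1538629$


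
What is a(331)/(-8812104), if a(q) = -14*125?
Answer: 125/629436 ≈ 0.00019859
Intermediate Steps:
a(q) = -1750
a(331)/(-8812104) = -1750/(-8812104) = -1750*(-1/8812104) = 125/629436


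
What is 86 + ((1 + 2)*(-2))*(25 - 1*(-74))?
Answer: -508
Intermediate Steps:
86 + ((1 + 2)*(-2))*(25 - 1*(-74)) = 86 + (3*(-2))*(25 + 74) = 86 - 6*99 = 86 - 594 = -508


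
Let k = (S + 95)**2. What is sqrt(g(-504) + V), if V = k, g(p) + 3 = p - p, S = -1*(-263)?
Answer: sqrt(128161) ≈ 358.00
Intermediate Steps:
S = 263
g(p) = -3 (g(p) = -3 + (p - p) = -3 + 0 = -3)
k = 128164 (k = (263 + 95)**2 = 358**2 = 128164)
V = 128164
sqrt(g(-504) + V) = sqrt(-3 + 128164) = sqrt(128161)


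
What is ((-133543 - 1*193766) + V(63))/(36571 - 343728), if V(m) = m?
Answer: 327246/307157 ≈ 1.0654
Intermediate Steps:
((-133543 - 1*193766) + V(63))/(36571 - 343728) = ((-133543 - 1*193766) + 63)/(36571 - 343728) = ((-133543 - 193766) + 63)/(-307157) = (-327309 + 63)*(-1/307157) = -327246*(-1/307157) = 327246/307157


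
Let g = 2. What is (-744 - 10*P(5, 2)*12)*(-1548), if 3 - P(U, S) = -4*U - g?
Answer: 5795712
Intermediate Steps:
P(U, S) = 5 + 4*U (P(U, S) = 3 - (-4*U - 1*2) = 3 - (-4*U - 2) = 3 - (-2 - 4*U) = 3 + (2 + 4*U) = 5 + 4*U)
(-744 - 10*P(5, 2)*12)*(-1548) = (-744 - 10*(5 + 4*5)*12)*(-1548) = (-744 - 10*(5 + 20)*12)*(-1548) = (-744 - 10*25*12)*(-1548) = (-744 - 250*12)*(-1548) = (-744 - 3000)*(-1548) = -3744*(-1548) = 5795712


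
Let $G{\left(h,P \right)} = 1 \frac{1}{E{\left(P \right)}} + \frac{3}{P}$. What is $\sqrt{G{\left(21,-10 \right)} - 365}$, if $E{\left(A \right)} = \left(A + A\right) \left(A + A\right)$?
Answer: $\frac{i \sqrt{146119}}{20} \approx 19.113 i$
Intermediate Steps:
$E{\left(A \right)} = 4 A^{2}$ ($E{\left(A \right)} = 2 A 2 A = 4 A^{2}$)
$G{\left(h,P \right)} = \frac{3}{P} + \frac{1}{4 P^{2}}$ ($G{\left(h,P \right)} = 1 \frac{1}{4 P^{2}} + \frac{3}{P} = \frac{1}{4 P^{2}} + \frac{3}{P} = \frac{3}{P} + \frac{1}{4 P^{2}}$)
$\sqrt{G{\left(21,-10 \right)} - 365} = \sqrt{\frac{1 + 12 \left(-10\right)}{4 \cdot 100} - 365} = \sqrt{\frac{1}{4} \cdot \frac{1}{100} \left(1 - 120\right) - 365} = \sqrt{\frac{1}{4} \cdot \frac{1}{100} \left(-119\right) - 365} = \sqrt{- \frac{119}{400} - 365} = \sqrt{- \frac{146119}{400}} = \frac{i \sqrt{146119}}{20}$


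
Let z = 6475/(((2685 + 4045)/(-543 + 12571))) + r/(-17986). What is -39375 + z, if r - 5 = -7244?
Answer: -336535580723/12104578 ≈ -27802.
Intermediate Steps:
r = -7239 (r = 5 - 7244 = -7239)
z = 140082178027/12104578 (z = 6475/(((2685 + 4045)/(-543 + 12571))) - 7239/(-17986) = 6475/((6730/12028)) - 7239*(-1/17986) = 6475/((6730*(1/12028))) + 7239/17986 = 6475/(3365/6014) + 7239/17986 = 6475*(6014/3365) + 7239/17986 = 7788130/673 + 7239/17986 = 140082178027/12104578 ≈ 11573.)
-39375 + z = -39375 + 140082178027/12104578 = -336535580723/12104578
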